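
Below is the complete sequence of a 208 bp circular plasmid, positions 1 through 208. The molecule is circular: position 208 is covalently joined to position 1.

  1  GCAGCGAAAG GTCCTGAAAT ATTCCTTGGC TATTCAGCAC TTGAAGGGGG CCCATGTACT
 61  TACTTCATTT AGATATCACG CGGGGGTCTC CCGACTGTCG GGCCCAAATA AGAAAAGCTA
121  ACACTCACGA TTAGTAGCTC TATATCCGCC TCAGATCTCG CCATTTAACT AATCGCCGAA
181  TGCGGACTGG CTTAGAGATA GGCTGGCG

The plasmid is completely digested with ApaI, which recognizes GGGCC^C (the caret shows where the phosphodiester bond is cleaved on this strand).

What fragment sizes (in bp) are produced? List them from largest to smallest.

156, 52 bp

ApaI sites (GGGCCC) start at positions 48, 100.
ApaI cuts after base 5 of each site (before the last base), so after positions 52, 104.
Circular molecule, 2 cuts → 2 fragments:
  53–104 → 52 bp
  105–208 then 1–52 → 104 + 52 = 156 bp
Sorted largest to smallest: 156, 52 bp.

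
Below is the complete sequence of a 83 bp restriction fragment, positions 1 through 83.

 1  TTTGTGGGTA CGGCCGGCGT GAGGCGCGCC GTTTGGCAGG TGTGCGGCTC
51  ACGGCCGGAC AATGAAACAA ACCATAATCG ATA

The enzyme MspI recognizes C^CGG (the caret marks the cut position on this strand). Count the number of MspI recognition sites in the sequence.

2

CCGG occurs starting at positions 14, 55.
MspI cuts at 2 sites.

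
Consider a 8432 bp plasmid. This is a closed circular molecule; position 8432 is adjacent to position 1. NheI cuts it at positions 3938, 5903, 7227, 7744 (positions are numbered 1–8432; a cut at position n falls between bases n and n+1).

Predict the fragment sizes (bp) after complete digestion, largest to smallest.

Circular molecule, 4 cuts → 4 fragments:
  5903 − 3938 = 1965 bp
  7227 − 5903 = 1324 bp
  7744 − 7227 = 517 bp
  wrap: 8432 − 7744 + 3938 = 4626 bp
Sorted largest to smallest: 4626, 1965, 1324, 517 bp.

4626, 1965, 1324, 517 bp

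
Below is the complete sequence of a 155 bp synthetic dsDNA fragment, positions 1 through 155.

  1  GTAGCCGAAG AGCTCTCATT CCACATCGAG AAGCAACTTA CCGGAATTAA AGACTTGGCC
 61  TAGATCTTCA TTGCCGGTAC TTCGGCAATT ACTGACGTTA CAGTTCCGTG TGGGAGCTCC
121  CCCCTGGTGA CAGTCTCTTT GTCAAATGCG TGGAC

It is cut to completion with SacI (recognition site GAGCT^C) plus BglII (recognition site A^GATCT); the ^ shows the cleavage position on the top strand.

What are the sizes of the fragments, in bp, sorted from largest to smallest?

SacI sites (GAGCTC) start at positions 10, 114.
SacI cuts after base 5 of each site (before the last base), so after positions 14, 118.
The BglII site (AGATCT) starts at position 62.
BglII cuts after the first base of each site, so after position 62.
Combined cut positions: 14, 62, 118.
Linear molecule, 3 cuts → 4 fragments:
  1–14 → 14 bp
  15–62 → 48 bp
  63–118 → 56 bp
  119–155 → 37 bp
Sorted largest to smallest: 56, 48, 37, 14 bp.

56, 48, 37, 14 bp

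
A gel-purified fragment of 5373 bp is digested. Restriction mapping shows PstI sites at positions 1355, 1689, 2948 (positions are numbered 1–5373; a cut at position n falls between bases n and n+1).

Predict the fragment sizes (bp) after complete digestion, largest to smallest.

2425, 1355, 1259, 334 bp

Linear molecule, 3 cuts → 4 fragments:
  1355 − 0 = 1355 bp
  1689 − 1355 = 334 bp
  2948 − 1689 = 1259 bp
  5373 − 2948 = 2425 bp
Sorted largest to smallest: 2425, 1355, 1259, 334 bp.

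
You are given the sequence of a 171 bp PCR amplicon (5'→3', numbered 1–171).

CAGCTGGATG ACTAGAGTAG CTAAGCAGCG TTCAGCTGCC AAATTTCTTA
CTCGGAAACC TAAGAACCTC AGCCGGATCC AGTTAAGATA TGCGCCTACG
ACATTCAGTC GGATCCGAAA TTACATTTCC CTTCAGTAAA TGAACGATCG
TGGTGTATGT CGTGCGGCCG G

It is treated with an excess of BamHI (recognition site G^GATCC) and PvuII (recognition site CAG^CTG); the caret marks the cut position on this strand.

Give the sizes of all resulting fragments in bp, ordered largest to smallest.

BamHI sites (GGATCC) start at positions 75, 111.
BamHI cuts after the first base of each site, so after positions 75, 111.
PvuII sites (CAGCTG) start at positions 1, 33.
PvuII cuts after base 3 of each site, so after positions 3, 35.
Combined cut positions: 3, 35, 75, 111.
Linear molecule, 4 cuts → 5 fragments:
  1–3 → 3 bp
  4–35 → 32 bp
  36–75 → 40 bp
  76–111 → 36 bp
  112–171 → 60 bp
Sorted largest to smallest: 60, 40, 36, 32, 3 bp.

60, 40, 36, 32, 3 bp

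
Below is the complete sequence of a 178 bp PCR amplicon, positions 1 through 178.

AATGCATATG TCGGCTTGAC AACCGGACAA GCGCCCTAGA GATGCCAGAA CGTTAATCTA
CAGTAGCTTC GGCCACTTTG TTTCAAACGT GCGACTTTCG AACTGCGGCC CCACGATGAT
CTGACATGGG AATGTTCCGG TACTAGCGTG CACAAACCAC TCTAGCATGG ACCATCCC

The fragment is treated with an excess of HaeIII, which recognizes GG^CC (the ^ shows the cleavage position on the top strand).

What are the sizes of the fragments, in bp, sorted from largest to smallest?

72, 70, 36 bp

HaeIII sites (GGCC) start at positions 71, 107.
HaeIII cuts after base 2 of each site, so after positions 72, 108.
Linear molecule, 2 cuts → 3 fragments:
  1–72 → 72 bp
  73–108 → 36 bp
  109–178 → 70 bp
Sorted largest to smallest: 72, 70, 36 bp.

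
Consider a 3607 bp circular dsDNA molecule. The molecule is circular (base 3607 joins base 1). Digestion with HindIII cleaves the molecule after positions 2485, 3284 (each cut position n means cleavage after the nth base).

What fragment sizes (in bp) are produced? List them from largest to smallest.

2808, 799 bp

Circular molecule, 2 cuts → 2 fragments:
  3284 − 2485 = 799 bp
  wrap: 3607 − 3284 + 2485 = 2808 bp
Sorted largest to smallest: 2808, 799 bp.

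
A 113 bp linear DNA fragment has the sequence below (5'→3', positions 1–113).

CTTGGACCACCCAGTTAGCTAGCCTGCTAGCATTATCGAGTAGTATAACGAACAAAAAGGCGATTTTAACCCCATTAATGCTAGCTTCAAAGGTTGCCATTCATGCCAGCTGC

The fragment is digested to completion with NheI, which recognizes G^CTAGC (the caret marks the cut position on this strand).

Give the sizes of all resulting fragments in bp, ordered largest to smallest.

NheI sites (GCTAGC) start at positions 18, 26, 80.
NheI cuts after the first base of each site, so after positions 18, 26, 80.
Linear molecule, 3 cuts → 4 fragments:
  1–18 → 18 bp
  19–26 → 8 bp
  27–80 → 54 bp
  81–113 → 33 bp
Sorted largest to smallest: 54, 33, 18, 8 bp.

54, 33, 18, 8 bp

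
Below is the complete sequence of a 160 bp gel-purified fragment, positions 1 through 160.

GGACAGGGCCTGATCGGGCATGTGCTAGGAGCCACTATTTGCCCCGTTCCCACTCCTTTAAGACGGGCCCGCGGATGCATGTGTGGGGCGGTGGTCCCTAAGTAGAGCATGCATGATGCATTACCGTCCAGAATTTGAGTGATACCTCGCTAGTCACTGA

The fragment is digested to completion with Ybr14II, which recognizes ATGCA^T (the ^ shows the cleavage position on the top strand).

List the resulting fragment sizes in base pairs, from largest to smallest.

Ybr14II sites (ATGCAT) start at positions 75, 109, 116.
Ybr14II cuts after base 5 of each site (before the last base), so after positions 79, 113, 120.
Linear molecule, 3 cuts → 4 fragments:
  1–79 → 79 bp
  80–113 → 34 bp
  114–120 → 7 bp
  121–160 → 40 bp
Sorted largest to smallest: 79, 40, 34, 7 bp.

79, 40, 34, 7 bp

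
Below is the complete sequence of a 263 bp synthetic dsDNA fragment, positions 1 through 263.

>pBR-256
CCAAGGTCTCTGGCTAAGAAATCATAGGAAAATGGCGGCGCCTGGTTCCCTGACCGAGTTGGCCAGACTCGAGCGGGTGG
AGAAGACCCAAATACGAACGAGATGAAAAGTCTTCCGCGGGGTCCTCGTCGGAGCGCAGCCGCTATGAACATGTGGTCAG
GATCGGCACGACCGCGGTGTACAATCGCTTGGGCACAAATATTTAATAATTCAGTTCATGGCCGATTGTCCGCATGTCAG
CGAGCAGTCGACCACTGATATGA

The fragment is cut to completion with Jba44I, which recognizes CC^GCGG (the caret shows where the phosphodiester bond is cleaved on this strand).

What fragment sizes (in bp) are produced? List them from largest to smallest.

116, 90, 57 bp

Jba44I sites (CCGCGG) start at positions 115, 172.
Jba44I cuts after base 2 of each site, so after positions 116, 173.
Linear molecule, 2 cuts → 3 fragments:
  1–116 → 116 bp
  117–173 → 57 bp
  174–263 → 90 bp
Sorted largest to smallest: 116, 90, 57 bp.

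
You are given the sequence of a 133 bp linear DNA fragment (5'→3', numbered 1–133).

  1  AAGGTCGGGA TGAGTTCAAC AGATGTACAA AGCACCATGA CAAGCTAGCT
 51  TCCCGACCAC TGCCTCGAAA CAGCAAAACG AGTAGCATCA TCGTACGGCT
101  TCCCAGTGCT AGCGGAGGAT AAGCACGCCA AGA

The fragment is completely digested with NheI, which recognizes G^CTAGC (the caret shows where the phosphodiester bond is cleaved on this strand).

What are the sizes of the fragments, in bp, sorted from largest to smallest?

64, 44, 25 bp

NheI sites (GCTAGC) start at positions 44, 108.
NheI cuts after the first base of each site, so after positions 44, 108.
Linear molecule, 2 cuts → 3 fragments:
  1–44 → 44 bp
  45–108 → 64 bp
  109–133 → 25 bp
Sorted largest to smallest: 64, 44, 25 bp.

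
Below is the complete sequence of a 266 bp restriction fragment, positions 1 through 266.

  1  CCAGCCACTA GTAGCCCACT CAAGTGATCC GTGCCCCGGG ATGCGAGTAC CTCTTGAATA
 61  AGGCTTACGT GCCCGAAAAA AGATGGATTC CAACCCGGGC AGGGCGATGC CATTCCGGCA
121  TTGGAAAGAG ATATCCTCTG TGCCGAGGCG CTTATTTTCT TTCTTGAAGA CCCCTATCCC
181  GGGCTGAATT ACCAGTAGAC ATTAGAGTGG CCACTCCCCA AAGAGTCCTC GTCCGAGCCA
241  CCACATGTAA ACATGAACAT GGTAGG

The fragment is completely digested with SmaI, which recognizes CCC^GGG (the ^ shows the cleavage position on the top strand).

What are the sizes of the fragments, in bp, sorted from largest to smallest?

86, 84, 59, 37 bp

SmaI sites (CCCGGG) start at positions 35, 94, 178.
SmaI cuts after base 3 of each site, so after positions 37, 96, 180.
Linear molecule, 3 cuts → 4 fragments:
  1–37 → 37 bp
  38–96 → 59 bp
  97–180 → 84 bp
  181–266 → 86 bp
Sorted largest to smallest: 86, 84, 59, 37 bp.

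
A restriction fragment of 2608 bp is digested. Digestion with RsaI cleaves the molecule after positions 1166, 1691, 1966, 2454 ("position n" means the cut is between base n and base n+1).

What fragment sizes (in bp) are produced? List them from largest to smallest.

1166, 525, 488, 275, 154 bp

Linear molecule, 4 cuts → 5 fragments:
  1166 − 0 = 1166 bp
  1691 − 1166 = 525 bp
  1966 − 1691 = 275 bp
  2454 − 1966 = 488 bp
  2608 − 2454 = 154 bp
Sorted largest to smallest: 1166, 525, 488, 275, 154 bp.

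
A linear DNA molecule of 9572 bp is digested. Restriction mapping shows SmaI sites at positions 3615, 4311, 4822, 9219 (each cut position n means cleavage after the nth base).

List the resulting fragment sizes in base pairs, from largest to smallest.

Linear molecule, 4 cuts → 5 fragments:
  3615 − 0 = 3615 bp
  4311 − 3615 = 696 bp
  4822 − 4311 = 511 bp
  9219 − 4822 = 4397 bp
  9572 − 9219 = 353 bp
Sorted largest to smallest: 4397, 3615, 696, 511, 353 bp.

4397, 3615, 696, 511, 353 bp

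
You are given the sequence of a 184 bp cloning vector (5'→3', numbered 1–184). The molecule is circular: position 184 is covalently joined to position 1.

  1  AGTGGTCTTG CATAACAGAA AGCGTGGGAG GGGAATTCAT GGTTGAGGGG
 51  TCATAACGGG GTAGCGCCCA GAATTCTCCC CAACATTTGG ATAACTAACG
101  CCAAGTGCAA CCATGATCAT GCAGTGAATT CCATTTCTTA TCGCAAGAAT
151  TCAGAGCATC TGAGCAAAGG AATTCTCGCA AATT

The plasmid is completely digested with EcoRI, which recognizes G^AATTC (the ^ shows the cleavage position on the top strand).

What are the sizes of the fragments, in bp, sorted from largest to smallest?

EcoRI sites (GAATTC) start at positions 33, 71, 126, 147, 170.
EcoRI cuts after the first base of each site, so after positions 33, 71, 126, 147, 170.
Circular molecule, 5 cuts → 5 fragments:
  34–71 → 38 bp
  72–126 → 55 bp
  127–147 → 21 bp
  148–170 → 23 bp
  171–184 then 1–33 → 14 + 33 = 47 bp
Sorted largest to smallest: 55, 47, 38, 23, 21 bp.

55, 47, 38, 23, 21 bp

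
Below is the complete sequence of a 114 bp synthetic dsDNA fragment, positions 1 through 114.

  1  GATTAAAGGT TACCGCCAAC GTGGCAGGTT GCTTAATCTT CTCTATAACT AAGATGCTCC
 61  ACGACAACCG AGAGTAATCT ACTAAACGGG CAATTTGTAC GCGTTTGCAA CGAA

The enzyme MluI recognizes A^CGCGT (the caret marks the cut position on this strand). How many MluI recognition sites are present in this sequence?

ACGCGT occurs starting at position 99.
MluI cuts at 1 site.

1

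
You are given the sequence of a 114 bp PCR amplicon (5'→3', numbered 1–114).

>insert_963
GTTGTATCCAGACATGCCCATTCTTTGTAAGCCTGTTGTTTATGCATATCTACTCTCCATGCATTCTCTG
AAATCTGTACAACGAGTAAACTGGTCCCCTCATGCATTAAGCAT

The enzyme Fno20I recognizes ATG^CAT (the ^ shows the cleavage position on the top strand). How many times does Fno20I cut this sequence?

ATGCAT occurs starting at positions 42, 59, 102.
Fno20I cuts at 3 sites.

3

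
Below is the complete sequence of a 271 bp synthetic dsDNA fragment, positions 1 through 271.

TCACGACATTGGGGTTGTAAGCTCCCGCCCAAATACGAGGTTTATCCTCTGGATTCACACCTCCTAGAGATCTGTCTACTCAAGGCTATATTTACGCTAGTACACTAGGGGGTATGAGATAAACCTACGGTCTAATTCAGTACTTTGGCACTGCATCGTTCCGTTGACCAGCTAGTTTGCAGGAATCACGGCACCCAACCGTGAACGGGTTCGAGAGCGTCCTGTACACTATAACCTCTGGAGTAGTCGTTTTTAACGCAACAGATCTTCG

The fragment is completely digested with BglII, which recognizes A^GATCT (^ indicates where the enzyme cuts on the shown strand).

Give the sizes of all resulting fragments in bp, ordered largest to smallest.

195, 68, 8 bp

BglII sites (AGATCT) start at positions 68, 263.
BglII cuts after the first base of each site, so after positions 68, 263.
Linear molecule, 2 cuts → 3 fragments:
  1–68 → 68 bp
  69–263 → 195 bp
  264–271 → 8 bp
Sorted largest to smallest: 195, 68, 8 bp.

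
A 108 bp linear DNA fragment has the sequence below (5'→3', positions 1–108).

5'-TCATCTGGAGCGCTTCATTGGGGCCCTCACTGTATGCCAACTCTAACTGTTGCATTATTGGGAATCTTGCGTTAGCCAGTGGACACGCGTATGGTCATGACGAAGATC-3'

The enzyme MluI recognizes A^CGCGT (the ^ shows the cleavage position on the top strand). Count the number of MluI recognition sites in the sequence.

ACGCGT occurs starting at position 85.
MluI cuts at 1 site.

1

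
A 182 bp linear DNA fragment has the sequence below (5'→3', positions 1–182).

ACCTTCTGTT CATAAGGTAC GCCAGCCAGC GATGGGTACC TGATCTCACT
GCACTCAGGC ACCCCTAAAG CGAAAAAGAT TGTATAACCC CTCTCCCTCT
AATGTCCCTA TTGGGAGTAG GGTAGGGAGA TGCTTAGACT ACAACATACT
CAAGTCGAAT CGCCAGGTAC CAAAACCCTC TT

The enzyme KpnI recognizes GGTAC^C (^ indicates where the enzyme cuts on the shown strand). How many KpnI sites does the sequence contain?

2

GGTACC occurs starting at positions 35, 166.
KpnI cuts at 2 sites.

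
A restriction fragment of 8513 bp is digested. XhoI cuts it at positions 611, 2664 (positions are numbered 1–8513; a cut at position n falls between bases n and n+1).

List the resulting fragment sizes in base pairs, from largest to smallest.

Linear molecule, 2 cuts → 3 fragments:
  611 − 0 = 611 bp
  2664 − 611 = 2053 bp
  8513 − 2664 = 5849 bp
Sorted largest to smallest: 5849, 2053, 611 bp.

5849, 2053, 611 bp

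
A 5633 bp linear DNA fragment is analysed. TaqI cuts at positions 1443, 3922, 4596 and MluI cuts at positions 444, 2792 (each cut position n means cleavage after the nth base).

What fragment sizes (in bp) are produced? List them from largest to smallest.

1349, 1130, 1037, 999, 674, 444 bp

Combined cut positions (sorted): 444, 1443, 2792, 3922, 4596.
Linear molecule, 5 cuts → 6 fragments:
  444 − 0 = 444 bp
  1443 − 444 = 999 bp
  2792 − 1443 = 1349 bp
  3922 − 2792 = 1130 bp
  4596 − 3922 = 674 bp
  5633 − 4596 = 1037 bp
Sorted largest to smallest: 1349, 1130, 1037, 999, 674, 444 bp.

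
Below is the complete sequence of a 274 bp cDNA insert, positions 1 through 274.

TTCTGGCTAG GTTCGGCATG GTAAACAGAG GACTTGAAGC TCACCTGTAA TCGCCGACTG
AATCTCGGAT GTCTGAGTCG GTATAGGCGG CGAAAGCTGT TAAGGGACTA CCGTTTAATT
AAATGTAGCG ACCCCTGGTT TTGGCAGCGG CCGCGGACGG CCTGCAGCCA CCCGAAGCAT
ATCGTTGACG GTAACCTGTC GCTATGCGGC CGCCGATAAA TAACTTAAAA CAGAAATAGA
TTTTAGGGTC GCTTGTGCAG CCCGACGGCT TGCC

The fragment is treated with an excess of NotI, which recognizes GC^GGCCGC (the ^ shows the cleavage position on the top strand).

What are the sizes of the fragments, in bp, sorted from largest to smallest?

148, 67, 59 bp

NotI sites (GCGGCCGC) start at positions 147, 206.
NotI cuts after base 2 of each site, so after positions 148, 207.
Linear molecule, 2 cuts → 3 fragments:
  1–148 → 148 bp
  149–207 → 59 bp
  208–274 → 67 bp
Sorted largest to smallest: 148, 67, 59 bp.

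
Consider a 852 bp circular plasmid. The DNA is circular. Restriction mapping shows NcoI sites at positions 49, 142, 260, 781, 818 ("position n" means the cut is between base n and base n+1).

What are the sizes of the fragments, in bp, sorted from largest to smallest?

521, 118, 93, 83, 37 bp

Circular molecule, 5 cuts → 5 fragments:
  142 − 49 = 93 bp
  260 − 142 = 118 bp
  781 − 260 = 521 bp
  818 − 781 = 37 bp
  wrap: 852 − 818 + 49 = 83 bp
Sorted largest to smallest: 521, 118, 93, 83, 37 bp.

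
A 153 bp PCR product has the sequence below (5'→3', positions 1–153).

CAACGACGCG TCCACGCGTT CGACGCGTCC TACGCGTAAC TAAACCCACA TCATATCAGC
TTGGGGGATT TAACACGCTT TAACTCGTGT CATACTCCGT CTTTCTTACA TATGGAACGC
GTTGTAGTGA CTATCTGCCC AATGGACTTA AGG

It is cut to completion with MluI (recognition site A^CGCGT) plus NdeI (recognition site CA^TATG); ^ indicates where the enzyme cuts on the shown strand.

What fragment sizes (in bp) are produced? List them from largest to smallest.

78, 36, 9, 9, 8, 7, 6 bp

MluI sites (ACGCGT) start at positions 6, 14, 23, 32, 117.
MluI cuts after the first base of each site, so after positions 6, 14, 23, 32, 117.
The NdeI site (CATATG) starts at position 109.
NdeI cuts after base 2 of each site, so after position 110.
Combined cut positions: 6, 14, 23, 32, 110, 117.
Linear molecule, 6 cuts → 7 fragments:
  1–6 → 6 bp
  7–14 → 8 bp
  15–23 → 9 bp
  24–32 → 9 bp
  33–110 → 78 bp
  111–117 → 7 bp
  118–153 → 36 bp
Sorted largest to smallest: 78, 36, 9, 9, 8, 7, 6 bp.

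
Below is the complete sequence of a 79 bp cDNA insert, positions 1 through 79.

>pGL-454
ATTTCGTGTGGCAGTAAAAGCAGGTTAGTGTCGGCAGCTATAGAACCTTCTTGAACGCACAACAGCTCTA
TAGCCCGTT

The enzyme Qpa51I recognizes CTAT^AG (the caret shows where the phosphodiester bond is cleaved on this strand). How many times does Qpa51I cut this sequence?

2

CTATAG occurs starting at positions 38, 68.
Qpa51I cuts at 2 sites.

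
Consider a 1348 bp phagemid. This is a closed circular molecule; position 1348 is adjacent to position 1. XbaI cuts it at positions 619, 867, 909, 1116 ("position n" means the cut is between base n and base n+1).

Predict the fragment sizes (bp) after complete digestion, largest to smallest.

Circular molecule, 4 cuts → 4 fragments:
  867 − 619 = 248 bp
  909 − 867 = 42 bp
  1116 − 909 = 207 bp
  wrap: 1348 − 1116 + 619 = 851 bp
Sorted largest to smallest: 851, 248, 207, 42 bp.

851, 248, 207, 42 bp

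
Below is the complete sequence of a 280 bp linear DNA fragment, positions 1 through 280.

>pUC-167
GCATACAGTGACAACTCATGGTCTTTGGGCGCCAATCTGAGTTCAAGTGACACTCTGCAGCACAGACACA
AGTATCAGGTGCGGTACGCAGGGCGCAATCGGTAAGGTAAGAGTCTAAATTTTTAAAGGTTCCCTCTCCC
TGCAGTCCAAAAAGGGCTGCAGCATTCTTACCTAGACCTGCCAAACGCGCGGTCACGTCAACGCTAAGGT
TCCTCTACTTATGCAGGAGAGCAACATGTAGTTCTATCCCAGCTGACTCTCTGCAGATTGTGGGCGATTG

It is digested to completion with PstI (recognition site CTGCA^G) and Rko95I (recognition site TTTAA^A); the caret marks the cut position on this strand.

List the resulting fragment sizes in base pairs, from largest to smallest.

PstI sites (CTGCAG) start at positions 55, 140, 157, 261.
PstI cuts after base 5 of each site (before the last base), so after positions 59, 144, 161, 265.
The Rko95I site (TTTAAA) starts at position 122.
Rko95I cuts after base 5 of each site (before the last base), so after position 126.
Combined cut positions: 59, 126, 144, 161, 265.
Linear molecule, 5 cuts → 6 fragments:
  1–59 → 59 bp
  60–126 → 67 bp
  127–144 → 18 bp
  145–161 → 17 bp
  162–265 → 104 bp
  266–280 → 15 bp
Sorted largest to smallest: 104, 67, 59, 18, 17, 15 bp.

104, 67, 59, 18, 17, 15 bp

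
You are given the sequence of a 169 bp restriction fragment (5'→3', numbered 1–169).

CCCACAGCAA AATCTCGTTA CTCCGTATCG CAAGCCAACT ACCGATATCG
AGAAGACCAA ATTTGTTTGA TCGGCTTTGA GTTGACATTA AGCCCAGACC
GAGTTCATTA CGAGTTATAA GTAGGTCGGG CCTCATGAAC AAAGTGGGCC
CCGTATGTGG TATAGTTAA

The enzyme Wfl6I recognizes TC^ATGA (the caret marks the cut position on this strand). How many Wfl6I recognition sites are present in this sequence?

1

TCATGA occurs starting at position 133.
Wfl6I cuts at 1 site.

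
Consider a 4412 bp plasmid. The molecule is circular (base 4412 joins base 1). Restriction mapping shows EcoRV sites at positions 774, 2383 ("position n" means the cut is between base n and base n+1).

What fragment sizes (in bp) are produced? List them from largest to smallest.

2803, 1609 bp

Circular molecule, 2 cuts → 2 fragments:
  2383 − 774 = 1609 bp
  wrap: 4412 − 2383 + 774 = 2803 bp
Sorted largest to smallest: 2803, 1609 bp.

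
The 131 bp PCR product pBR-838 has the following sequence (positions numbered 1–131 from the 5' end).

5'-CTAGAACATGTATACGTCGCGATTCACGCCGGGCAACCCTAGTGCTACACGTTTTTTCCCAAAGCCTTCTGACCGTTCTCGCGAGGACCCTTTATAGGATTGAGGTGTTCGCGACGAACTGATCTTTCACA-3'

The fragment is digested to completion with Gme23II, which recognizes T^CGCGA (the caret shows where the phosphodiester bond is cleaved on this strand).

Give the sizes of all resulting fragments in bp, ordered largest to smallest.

Gme23II sites (TCGCGA) start at positions 17, 79, 109.
Gme23II cuts after the first base of each site, so after positions 17, 79, 109.
Linear molecule, 3 cuts → 4 fragments:
  1–17 → 17 bp
  18–79 → 62 bp
  80–109 → 30 bp
  110–131 → 22 bp
Sorted largest to smallest: 62, 30, 22, 17 bp.

62, 30, 22, 17 bp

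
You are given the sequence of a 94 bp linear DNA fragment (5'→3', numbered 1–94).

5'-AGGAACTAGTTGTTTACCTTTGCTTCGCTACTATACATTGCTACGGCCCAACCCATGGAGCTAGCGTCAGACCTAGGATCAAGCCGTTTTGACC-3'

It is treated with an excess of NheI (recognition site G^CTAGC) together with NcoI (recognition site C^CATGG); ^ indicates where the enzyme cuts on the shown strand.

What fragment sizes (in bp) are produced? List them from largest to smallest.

The NheI site (GCTAGC) starts at position 60.
NheI cuts after the first base of each site, so after position 60.
The NcoI site (CCATGG) starts at position 53.
NcoI cuts after the first base of each site, so after position 53.
Combined cut positions: 53, 60.
Linear molecule, 2 cuts → 3 fragments:
  1–53 → 53 bp
  54–60 → 7 bp
  61–94 → 34 bp
Sorted largest to smallest: 53, 34, 7 bp.

53, 34, 7 bp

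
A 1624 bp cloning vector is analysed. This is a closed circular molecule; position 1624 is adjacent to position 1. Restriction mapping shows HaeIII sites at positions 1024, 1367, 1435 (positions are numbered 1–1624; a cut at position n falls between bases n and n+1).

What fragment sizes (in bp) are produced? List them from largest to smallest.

Circular molecule, 3 cuts → 3 fragments:
  1367 − 1024 = 343 bp
  1435 − 1367 = 68 bp
  wrap: 1624 − 1435 + 1024 = 1213 bp
Sorted largest to smallest: 1213, 343, 68 bp.

1213, 343, 68 bp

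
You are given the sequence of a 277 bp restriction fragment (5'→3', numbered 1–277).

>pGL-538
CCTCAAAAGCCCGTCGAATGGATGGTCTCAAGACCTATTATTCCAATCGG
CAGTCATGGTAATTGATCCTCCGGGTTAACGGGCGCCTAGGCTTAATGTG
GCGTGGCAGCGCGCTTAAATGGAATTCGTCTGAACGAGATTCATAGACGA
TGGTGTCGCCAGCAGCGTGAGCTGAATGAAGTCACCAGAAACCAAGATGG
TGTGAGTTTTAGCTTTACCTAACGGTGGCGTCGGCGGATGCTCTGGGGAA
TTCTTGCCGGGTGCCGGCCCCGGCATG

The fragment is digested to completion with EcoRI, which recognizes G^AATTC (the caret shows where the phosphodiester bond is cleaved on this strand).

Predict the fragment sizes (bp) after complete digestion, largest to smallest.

126, 122, 29 bp

EcoRI sites (GAATTC) start at positions 122, 248.
EcoRI cuts after the first base of each site, so after positions 122, 248.
Linear molecule, 2 cuts → 3 fragments:
  1–122 → 122 bp
  123–248 → 126 bp
  249–277 → 29 bp
Sorted largest to smallest: 126, 122, 29 bp.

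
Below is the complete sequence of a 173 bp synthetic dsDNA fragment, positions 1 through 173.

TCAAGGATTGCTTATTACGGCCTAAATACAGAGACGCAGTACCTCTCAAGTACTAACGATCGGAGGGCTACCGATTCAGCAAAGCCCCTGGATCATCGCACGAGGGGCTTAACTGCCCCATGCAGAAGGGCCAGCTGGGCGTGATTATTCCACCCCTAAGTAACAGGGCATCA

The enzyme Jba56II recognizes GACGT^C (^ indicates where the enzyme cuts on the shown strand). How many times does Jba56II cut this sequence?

No occurrence of GACGTC is present in the sequence.
Jba56II does not cut: 0 sites.

0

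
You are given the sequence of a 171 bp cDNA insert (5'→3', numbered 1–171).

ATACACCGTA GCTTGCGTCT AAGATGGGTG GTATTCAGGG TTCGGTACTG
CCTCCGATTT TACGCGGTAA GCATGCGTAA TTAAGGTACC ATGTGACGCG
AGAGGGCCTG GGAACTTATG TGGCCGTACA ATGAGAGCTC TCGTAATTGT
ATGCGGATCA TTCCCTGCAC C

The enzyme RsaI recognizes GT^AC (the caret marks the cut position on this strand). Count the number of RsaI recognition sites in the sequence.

3

GTAC occurs starting at positions 45, 86, 126.
RsaI cuts at 3 sites.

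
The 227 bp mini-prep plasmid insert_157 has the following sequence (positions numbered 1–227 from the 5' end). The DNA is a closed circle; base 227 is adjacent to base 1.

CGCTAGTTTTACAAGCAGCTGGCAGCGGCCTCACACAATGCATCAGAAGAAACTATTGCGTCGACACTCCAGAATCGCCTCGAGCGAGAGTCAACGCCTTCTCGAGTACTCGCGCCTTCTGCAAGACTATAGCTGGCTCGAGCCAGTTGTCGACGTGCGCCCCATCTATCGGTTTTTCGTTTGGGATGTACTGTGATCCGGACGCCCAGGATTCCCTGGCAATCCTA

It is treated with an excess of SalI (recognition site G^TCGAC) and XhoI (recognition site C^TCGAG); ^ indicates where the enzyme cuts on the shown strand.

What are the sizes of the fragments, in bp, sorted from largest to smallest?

138, 36, 22, 19, 12 bp

SalI sites (GTCGAC) start at positions 60, 149.
SalI cuts after the first base of each site, so after positions 60, 149.
XhoI sites (CTCGAG) start at positions 79, 101, 137.
XhoI cuts after the first base of each site, so after positions 79, 101, 137.
Combined cut positions: 60, 79, 101, 137, 149.
Circular molecule, 5 cuts → 5 fragments:
  61–79 → 19 bp
  80–101 → 22 bp
  102–137 → 36 bp
  138–149 → 12 bp
  150–227 then 1–60 → 78 + 60 = 138 bp
Sorted largest to smallest: 138, 36, 22, 19, 12 bp.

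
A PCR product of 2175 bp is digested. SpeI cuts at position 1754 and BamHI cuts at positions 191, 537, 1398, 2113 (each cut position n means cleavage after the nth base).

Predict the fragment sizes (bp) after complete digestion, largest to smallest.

861, 359, 356, 346, 191, 62 bp

Combined cut positions (sorted): 191, 537, 1398, 1754, 2113.
Linear molecule, 5 cuts → 6 fragments:
  191 − 0 = 191 bp
  537 − 191 = 346 bp
  1398 − 537 = 861 bp
  1754 − 1398 = 356 bp
  2113 − 1754 = 359 bp
  2175 − 2113 = 62 bp
Sorted largest to smallest: 861, 359, 356, 346, 191, 62 bp.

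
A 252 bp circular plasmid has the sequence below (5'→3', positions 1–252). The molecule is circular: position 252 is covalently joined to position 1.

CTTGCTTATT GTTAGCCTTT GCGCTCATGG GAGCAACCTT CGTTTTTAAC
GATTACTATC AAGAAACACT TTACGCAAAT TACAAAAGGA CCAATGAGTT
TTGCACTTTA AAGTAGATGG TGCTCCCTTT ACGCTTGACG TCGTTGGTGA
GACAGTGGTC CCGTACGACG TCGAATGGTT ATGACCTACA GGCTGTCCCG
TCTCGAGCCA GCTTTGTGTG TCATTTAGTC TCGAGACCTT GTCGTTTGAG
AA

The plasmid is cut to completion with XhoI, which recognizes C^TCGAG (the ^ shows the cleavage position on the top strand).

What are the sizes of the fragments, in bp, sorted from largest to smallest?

XhoI sites (CTCGAG) start at positions 202, 230.
XhoI cuts after the first base of each site, so after positions 202, 230.
Circular molecule, 2 cuts → 2 fragments:
  203–230 → 28 bp
  231–252 then 1–202 → 22 + 202 = 224 bp
Sorted largest to smallest: 224, 28 bp.

224, 28 bp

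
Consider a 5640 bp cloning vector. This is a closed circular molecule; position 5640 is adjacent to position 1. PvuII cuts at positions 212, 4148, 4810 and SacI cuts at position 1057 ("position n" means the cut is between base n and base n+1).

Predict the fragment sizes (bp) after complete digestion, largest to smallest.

Combined cut positions (sorted): 212, 1057, 4148, 4810.
Circular molecule, 4 cuts → 4 fragments:
  1057 − 212 = 845 bp
  4148 − 1057 = 3091 bp
  4810 − 4148 = 662 bp
  wrap: 5640 − 4810 + 212 = 1042 bp
Sorted largest to smallest: 3091, 1042, 845, 662 bp.

3091, 1042, 845, 662 bp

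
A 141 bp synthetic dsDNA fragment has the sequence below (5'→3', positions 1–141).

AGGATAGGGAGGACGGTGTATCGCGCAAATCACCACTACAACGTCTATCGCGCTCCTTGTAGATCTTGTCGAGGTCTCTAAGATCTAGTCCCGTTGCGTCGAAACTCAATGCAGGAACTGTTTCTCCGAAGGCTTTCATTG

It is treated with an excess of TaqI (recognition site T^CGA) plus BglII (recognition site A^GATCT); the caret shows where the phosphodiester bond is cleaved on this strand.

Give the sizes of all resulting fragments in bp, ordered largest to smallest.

TaqI sites (TCGA) start at positions 69, 99.
TaqI cuts after the first base of each site, so after positions 69, 99.
BglII sites (AGATCT) start at positions 61, 81.
BglII cuts after the first base of each site, so after positions 61, 81.
Combined cut positions: 61, 69, 81, 99.
Linear molecule, 4 cuts → 5 fragments:
  1–61 → 61 bp
  62–69 → 8 bp
  70–81 → 12 bp
  82–99 → 18 bp
  100–141 → 42 bp
Sorted largest to smallest: 61, 42, 18, 12, 8 bp.

61, 42, 18, 12, 8 bp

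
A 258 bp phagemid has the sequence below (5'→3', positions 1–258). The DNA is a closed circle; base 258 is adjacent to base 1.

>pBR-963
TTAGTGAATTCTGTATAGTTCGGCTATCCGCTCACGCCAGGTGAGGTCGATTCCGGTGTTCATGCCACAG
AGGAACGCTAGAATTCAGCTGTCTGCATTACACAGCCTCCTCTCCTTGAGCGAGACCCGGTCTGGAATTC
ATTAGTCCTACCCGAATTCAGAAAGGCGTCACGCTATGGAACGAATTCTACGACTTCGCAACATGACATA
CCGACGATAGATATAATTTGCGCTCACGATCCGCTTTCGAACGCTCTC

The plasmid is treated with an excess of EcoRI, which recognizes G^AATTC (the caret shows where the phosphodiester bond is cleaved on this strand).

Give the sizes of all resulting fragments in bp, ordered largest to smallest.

81, 75, 54, 29, 19 bp

EcoRI sites (GAATTC) start at positions 6, 81, 135, 154, 183.
EcoRI cuts after the first base of each site, so after positions 6, 81, 135, 154, 183.
Circular molecule, 5 cuts → 5 fragments:
  7–81 → 75 bp
  82–135 → 54 bp
  136–154 → 19 bp
  155–183 → 29 bp
  184–258 then 1–6 → 75 + 6 = 81 bp
Sorted largest to smallest: 81, 75, 54, 29, 19 bp.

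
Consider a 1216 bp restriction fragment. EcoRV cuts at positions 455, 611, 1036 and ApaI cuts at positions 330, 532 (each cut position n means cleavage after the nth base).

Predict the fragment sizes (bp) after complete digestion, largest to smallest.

Combined cut positions (sorted): 330, 455, 532, 611, 1036.
Linear molecule, 5 cuts → 6 fragments:
  330 − 0 = 330 bp
  455 − 330 = 125 bp
  532 − 455 = 77 bp
  611 − 532 = 79 bp
  1036 − 611 = 425 bp
  1216 − 1036 = 180 bp
Sorted largest to smallest: 425, 330, 180, 125, 79, 77 bp.

425, 330, 180, 125, 79, 77 bp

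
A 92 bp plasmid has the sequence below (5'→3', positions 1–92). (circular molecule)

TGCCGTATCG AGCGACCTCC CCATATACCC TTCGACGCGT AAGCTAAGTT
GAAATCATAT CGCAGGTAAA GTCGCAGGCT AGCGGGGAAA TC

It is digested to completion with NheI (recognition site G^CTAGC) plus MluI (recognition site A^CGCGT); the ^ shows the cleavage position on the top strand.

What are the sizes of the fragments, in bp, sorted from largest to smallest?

The NheI site (GCTAGC) starts at position 78.
NheI cuts after the first base of each site, so after position 78.
The MluI site (ACGCGT) starts at position 35.
MluI cuts after the first base of each site, so after position 35.
Combined cut positions: 35, 78.
Circular molecule, 2 cuts → 2 fragments:
  36–78 → 43 bp
  79–92 then 1–35 → 14 + 35 = 49 bp
Sorted largest to smallest: 49, 43 bp.

49, 43 bp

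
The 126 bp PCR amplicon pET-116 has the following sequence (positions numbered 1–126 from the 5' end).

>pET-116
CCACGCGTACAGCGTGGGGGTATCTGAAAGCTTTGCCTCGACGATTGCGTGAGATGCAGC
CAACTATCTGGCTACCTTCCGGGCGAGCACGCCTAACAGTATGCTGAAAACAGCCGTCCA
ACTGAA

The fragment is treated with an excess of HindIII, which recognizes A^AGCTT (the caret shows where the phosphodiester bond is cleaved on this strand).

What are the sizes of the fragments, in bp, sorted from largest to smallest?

98, 28 bp

The HindIII site (AAGCTT) starts at position 28.
HindIII cuts after the first base of each site, so after position 28.
Linear molecule, 1 cut → 2 fragments:
  1–28 → 28 bp
  29–126 → 98 bp
Sorted largest to smallest: 98, 28 bp.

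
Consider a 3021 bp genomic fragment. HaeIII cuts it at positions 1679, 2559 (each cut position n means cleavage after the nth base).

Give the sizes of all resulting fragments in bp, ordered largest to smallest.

Linear molecule, 2 cuts → 3 fragments:
  1679 − 0 = 1679 bp
  2559 − 1679 = 880 bp
  3021 − 2559 = 462 bp
Sorted largest to smallest: 1679, 880, 462 bp.

1679, 880, 462 bp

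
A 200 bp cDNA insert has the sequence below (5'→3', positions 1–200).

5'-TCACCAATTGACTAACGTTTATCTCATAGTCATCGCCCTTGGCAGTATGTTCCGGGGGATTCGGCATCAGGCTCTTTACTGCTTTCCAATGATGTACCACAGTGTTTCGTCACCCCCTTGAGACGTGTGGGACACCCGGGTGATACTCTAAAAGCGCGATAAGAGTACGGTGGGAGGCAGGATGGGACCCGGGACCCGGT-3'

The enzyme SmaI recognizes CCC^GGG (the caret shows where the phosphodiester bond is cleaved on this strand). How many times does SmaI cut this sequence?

2

CCCGGG occurs starting at positions 135, 188.
SmaI cuts at 2 sites.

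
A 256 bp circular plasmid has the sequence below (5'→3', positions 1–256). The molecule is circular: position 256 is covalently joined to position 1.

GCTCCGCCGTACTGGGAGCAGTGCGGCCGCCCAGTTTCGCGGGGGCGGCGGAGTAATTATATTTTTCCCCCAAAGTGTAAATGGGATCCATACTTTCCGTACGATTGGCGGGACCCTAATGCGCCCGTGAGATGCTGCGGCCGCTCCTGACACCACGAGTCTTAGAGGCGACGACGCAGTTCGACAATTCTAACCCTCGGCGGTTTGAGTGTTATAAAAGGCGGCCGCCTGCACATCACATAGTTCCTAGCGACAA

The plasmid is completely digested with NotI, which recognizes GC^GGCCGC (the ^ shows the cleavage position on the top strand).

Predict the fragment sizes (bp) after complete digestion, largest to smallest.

NotI sites (GCGGCCGC) start at positions 23, 137, 221.
NotI cuts after base 2 of each site, so after positions 24, 138, 222.
Circular molecule, 3 cuts → 3 fragments:
  25–138 → 114 bp
  139–222 → 84 bp
  223–256 then 1–24 → 34 + 24 = 58 bp
Sorted largest to smallest: 114, 84, 58 bp.

114, 84, 58 bp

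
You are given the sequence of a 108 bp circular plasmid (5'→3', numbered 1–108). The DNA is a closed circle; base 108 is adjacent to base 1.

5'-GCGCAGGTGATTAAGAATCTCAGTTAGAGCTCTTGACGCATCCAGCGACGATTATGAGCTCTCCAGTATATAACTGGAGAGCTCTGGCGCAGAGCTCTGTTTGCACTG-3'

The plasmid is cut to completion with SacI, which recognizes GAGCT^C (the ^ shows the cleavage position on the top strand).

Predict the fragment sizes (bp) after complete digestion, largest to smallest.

43, 29, 23, 13 bp

SacI sites (GAGCTC) start at positions 27, 56, 79, 92.
SacI cuts after base 5 of each site (before the last base), so after positions 31, 60, 83, 96.
Circular molecule, 4 cuts → 4 fragments:
  32–60 → 29 bp
  61–83 → 23 bp
  84–96 → 13 bp
  97–108 then 1–31 → 12 + 31 = 43 bp
Sorted largest to smallest: 43, 29, 23, 13 bp.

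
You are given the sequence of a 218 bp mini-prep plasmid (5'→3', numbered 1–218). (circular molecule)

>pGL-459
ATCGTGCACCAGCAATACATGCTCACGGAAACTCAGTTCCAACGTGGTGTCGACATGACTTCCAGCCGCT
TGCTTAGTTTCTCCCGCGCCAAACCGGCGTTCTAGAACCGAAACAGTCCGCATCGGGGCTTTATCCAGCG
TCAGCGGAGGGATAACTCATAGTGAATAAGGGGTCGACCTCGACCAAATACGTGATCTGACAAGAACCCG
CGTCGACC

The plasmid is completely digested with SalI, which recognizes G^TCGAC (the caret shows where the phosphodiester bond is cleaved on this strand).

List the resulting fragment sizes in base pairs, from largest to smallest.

SalI sites (GTCGAC) start at positions 49, 173, 212.
SalI cuts after the first base of each site, so after positions 49, 173, 212.
Circular molecule, 3 cuts → 3 fragments:
  50–173 → 124 bp
  174–212 → 39 bp
  213–218 then 1–49 → 6 + 49 = 55 bp
Sorted largest to smallest: 124, 55, 39 bp.

124, 55, 39 bp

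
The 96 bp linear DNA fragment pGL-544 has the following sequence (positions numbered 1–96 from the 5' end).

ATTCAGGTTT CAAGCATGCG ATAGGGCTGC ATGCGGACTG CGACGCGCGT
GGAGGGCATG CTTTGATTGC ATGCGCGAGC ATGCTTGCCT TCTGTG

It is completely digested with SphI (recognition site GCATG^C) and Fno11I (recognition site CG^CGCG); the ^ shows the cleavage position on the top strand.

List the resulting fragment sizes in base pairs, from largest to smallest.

18, 15, 15, 13, 13, 12, 10 bp

SphI sites (GCATGC) start at positions 14, 29, 56, 69, 79.
SphI cuts after base 5 of each site (before the last base), so after positions 18, 33, 60, 73, 83.
The Fno11I site (CGCGCG) starts at position 44.
Fno11I cuts after base 2 of each site, so after position 45.
Combined cut positions: 18, 33, 45, 60, 73, 83.
Linear molecule, 6 cuts → 7 fragments:
  1–18 → 18 bp
  19–33 → 15 bp
  34–45 → 12 bp
  46–60 → 15 bp
  61–73 → 13 bp
  74–83 → 10 bp
  84–96 → 13 bp
Sorted largest to smallest: 18, 15, 15, 13, 13, 12, 10 bp.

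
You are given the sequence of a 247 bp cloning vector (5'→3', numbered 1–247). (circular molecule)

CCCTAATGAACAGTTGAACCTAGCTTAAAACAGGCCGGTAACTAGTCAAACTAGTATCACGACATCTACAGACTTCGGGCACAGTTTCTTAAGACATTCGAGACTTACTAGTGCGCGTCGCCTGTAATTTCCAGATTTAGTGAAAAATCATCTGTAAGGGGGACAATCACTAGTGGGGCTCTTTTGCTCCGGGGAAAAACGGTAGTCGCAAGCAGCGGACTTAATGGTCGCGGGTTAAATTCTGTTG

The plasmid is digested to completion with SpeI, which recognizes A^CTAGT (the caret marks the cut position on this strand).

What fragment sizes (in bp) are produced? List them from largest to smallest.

119, 62, 57, 9 bp

SpeI sites (ACTAGT) start at positions 41, 50, 107, 169.
SpeI cuts after the first base of each site, so after positions 41, 50, 107, 169.
Circular molecule, 4 cuts → 4 fragments:
  42–50 → 9 bp
  51–107 → 57 bp
  108–169 → 62 bp
  170–247 then 1–41 → 78 + 41 = 119 bp
Sorted largest to smallest: 119, 62, 57, 9 bp.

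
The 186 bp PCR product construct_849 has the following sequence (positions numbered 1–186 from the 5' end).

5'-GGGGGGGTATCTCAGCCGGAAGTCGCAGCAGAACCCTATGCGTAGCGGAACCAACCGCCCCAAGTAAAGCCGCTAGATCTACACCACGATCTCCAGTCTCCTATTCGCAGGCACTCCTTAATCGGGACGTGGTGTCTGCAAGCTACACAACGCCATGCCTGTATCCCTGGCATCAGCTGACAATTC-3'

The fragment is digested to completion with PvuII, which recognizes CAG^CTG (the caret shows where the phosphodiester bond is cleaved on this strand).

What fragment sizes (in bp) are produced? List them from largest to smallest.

The PvuII site (CAGCTG) starts at position 174.
PvuII cuts after base 3 of each site, so after position 176.
Linear molecule, 1 cut → 2 fragments:
  1–176 → 176 bp
  177–186 → 10 bp
Sorted largest to smallest: 176, 10 bp.

176, 10 bp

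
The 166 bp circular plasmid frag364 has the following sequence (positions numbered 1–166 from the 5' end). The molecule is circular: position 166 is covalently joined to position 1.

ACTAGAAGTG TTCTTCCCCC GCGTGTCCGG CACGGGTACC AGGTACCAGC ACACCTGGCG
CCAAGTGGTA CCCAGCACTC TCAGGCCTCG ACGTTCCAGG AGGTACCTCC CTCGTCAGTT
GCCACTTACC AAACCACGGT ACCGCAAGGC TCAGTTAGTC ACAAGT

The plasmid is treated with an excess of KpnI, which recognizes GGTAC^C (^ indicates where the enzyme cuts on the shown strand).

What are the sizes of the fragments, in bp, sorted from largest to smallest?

KpnI sites (GGTACC) start at positions 35, 42, 67, 102, 138.
KpnI cuts after base 5 of each site (before the last base), so after positions 39, 46, 71, 106, 142.
Circular molecule, 5 cuts → 5 fragments:
  40–46 → 7 bp
  47–71 → 25 bp
  72–106 → 35 bp
  107–142 → 36 bp
  143–166 then 1–39 → 24 + 39 = 63 bp
Sorted largest to smallest: 63, 36, 35, 25, 7 bp.

63, 36, 35, 25, 7 bp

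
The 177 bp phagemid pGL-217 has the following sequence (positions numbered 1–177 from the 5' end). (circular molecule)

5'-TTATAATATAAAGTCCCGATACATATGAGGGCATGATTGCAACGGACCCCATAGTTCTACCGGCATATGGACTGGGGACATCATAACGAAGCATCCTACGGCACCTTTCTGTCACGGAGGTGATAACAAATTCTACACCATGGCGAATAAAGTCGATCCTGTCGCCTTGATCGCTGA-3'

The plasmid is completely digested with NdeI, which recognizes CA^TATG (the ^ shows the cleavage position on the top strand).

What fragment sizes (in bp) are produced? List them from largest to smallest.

NdeI sites (CATATG) start at positions 22, 64.
NdeI cuts after base 2 of each site, so after positions 23, 65.
Circular molecule, 2 cuts → 2 fragments:
  24–65 → 42 bp
  66–177 then 1–23 → 112 + 23 = 135 bp
Sorted largest to smallest: 135, 42 bp.

135, 42 bp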